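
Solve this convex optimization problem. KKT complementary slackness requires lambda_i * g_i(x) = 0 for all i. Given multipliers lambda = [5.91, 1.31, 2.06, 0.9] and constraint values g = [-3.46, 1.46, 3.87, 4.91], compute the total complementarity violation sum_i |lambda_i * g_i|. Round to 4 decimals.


KKT complementary slackness check:
lambda_1 * g_1 = 5.91 * -3.46 = -20.4486
lambda_2 * g_2 = 1.31 * 1.46 = 1.9126
lambda_3 * g_3 = 2.06 * 3.87 = 7.9722
lambda_4 * g_4 = 0.9 * 4.91 = 4.419
Total violation = 20.4486 + 1.9126 + 7.9722 + 4.419 = 34.7524


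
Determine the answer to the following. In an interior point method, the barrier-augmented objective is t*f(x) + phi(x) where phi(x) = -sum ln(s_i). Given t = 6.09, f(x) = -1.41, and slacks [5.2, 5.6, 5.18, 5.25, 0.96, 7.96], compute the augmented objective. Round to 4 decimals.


Step 1: Compute log-barrier.
ln values: [1.6487, 1.7228, 1.6448, 1.6582, -0.0408, 2.0744]
phi = -(1.6487 + 1.7228 + 1.6448 + 1.6582 - 0.0408 + 2.0744) = -8.7081
Step 2: Compute augmented objective.
t*f(x) = 6.09*-1.41 = -8.5869
Total = -8.5869 - 8.7081 = -17.295


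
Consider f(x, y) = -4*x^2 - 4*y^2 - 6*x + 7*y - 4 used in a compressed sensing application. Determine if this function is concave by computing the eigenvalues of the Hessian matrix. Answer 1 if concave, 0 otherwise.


The Hessian of f(x,y) = -4*x^2 - 4*y^2 - 6*x + 7*y - 4 is:
H = [[-8, 0], [0, -8]]
Trace = -8 - 8 = -16
Determinant = -8*-8 - (0)^2 = 64
Discriminant = (-16)^2 - 4*64 = 0.0
Eigenvalues: lambda_1 = -8.0, lambda_2 = -8.0
The function is concave.

1


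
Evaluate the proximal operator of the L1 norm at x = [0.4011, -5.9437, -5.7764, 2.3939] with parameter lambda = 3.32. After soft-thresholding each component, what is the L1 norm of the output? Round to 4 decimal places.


Soft-thresholding with lambda = 3.32:
prox(0.4011) = sign(0.4011)*max(|0.4011| - 3.32, 0) = 0.0
prox(-5.9437) = sign(-5.9437)*max(|-5.9437| - 3.32, 0) = -2.6237
prox(-5.7764) = sign(-5.7764)*max(|-5.7764| - 3.32, 0) = -2.4564
prox(2.3939) = sign(2.3939)*max(|2.3939| - 3.32, 0) = 0.0
prox(x) = [0.0, -2.6237, -2.4564, 0.0]
||prox(x)||_1 = 0.0 + 2.6237 + 2.4564 + 0.0 = 5.0801


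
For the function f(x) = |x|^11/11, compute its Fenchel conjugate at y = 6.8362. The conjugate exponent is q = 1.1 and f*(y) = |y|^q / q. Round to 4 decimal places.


The conjugate exponent q satisfies 1/p + 1/q = 1.
p = 11, so q = 11/(11 - 1) = 1.1
|y|^q = 6.8362^1.1 = 8.2851
f*(6.8362) = 8.2851 / 1.1 = 7.5319


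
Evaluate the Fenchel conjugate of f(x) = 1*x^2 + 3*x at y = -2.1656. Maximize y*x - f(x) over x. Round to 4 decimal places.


f*(y) = sup_x {y*x - a*x^2 - b*x} = sup_x {(y-b)*x - a*x^2}
FOC: (y - b) - 2a*x = 0 => x* = (y - b)/(2a)
x* = (-2.1656 - 3)/(2*1) = -2.5828
f*(-2.1656) = (y-b)^2/(4a) = (-2.1656 - 3)^2/(4*1)
= 26.6834/4 = 6.6709


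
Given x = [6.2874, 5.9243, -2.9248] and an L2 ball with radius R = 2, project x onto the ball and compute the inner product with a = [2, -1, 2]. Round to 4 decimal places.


Step 1: Compute ||x|| (intermediates to 6 decimals).
||x|| = sqrt(6.2874^2 + 5.9243^2 + (-2.9248)^2) = 9.120482
Step 2: Project.
Since ||x|| > R, scale = R/||x|| = 2/9.120482 = 0.219287, proj(x) = scale * x
proj(x) = [1.378745, 1.299122, -0.641371]
Step 3: Dot product.
a^T * proj(x) = 2*1.378745 - 1*1.299122 + 2*(-0.641371) = 0.1756


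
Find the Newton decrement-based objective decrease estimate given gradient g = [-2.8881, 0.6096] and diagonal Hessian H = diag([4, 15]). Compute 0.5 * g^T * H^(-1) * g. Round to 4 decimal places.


Step 1: H is diagonal, so H^(-1) * g = [-0.722, 0.0406].
Step 2: g^T H^(-1) g = sum_i g_i^2 / H_ii
  = (-2.8881)^2/4 + (0.6096)^2/15
  = 2.0853 + 0.0248 = 2.1101
Step 3: Objective decrease = 0.5 * g^T H^(-1) g = 1.055


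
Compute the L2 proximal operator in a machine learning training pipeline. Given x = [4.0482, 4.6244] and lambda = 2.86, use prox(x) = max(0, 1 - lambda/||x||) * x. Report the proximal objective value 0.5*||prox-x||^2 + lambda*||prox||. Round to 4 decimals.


Step 1: Compute ||x||.
||x|| = 6.146
Step 2: Compute scaling factor.
scale = max(0, 1 - 2.86/6.146) = 0.5347
Step 3: prox(x) = [2.1644, 2.4725]
||prox(x)|| = 3.286
Step 4: Proximal objective.
0.5*||prox-x||^2 = 4.0898
lambda*||prox|| = 9.398
Total = 13.4877


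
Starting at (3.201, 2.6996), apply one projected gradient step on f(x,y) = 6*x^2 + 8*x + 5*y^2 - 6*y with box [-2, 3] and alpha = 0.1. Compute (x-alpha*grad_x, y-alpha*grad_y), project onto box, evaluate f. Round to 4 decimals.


Step 1: Compute gradient at (3.201, 2.6996).
grad_x = 2*6*3.201 + 8 = 46.412
grad_y = 2*5*2.6996 - 6 = 20.996
Step 2: Gradient step.
x_raw = 3.201 - 0.1*46.412 = -1.4402
y_raw = 2.6996 - 0.1*20.996 = 0.6
Step 3: Project onto [-2, 3].
x_proj = clip(-1.4402) = -1.4402
y_proj = clip(0.6) = 0.6
Step 4: Evaluate f.
f(-1.4402, 0.6) = -0.8765


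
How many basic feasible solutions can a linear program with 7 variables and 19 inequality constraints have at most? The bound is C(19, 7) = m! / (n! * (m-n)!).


Each vertex corresponds to some choice of n active constraints out of m, so the number of vertices is at most C(m, n) = m! / (n!(m-n)!).
m = 19, n = 7
Numerator: 19 * 18 * 17 * 16 * 15 * 14 * 13
Denominator: 7! = 5040
C(19, 7) = 50388


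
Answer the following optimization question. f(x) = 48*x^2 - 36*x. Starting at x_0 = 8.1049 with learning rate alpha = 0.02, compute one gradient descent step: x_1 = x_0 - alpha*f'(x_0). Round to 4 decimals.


We compute the gradient at x_0 and apply the update.
f'(x) = 96*x - 36
f'(8.1049) = 96*8.1049 - 36 = 742.0704
x_1 = 8.1049 - 0.02*742.0704 = -6.7365


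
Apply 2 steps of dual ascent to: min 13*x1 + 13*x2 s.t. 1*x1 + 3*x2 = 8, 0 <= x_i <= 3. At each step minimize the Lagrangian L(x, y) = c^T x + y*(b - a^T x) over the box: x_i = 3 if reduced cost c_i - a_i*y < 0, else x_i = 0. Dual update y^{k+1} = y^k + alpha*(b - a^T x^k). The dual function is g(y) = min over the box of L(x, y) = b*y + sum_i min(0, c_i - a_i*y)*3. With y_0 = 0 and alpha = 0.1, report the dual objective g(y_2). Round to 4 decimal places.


Dual ascent for LP: min 13*x1 + 13*x2, 1*x1 + 3*x2 = 8, 0 <= x_i <= 3
Step 1: y^k = 0.0, reduced costs: (13.0, 13.0)
  x^k = (0.0, 0.0), subgradient = b - a^T x = 8.0
  y^{k+1} = 0.0 + 0.1*8.0 = 0.8
Step 2: y^k = 0.8, reduced costs: (12.2, 10.6)
  x^k = (0.0, 0.0), subgradient = b - a^T x = 8.0
  y^{k+1} = 0.8 + 0.1*8.0 = 1.6
Dual objective at y_2 = 1.6: reduced costs (11.4, 8.2), box minimizer x = (0.0, 0.0)
g(y_2) = b*y + (c1 - a1*y)*x1 + (c2 - a2*y)*x2 = 8*1.6 + 11.4*0.0 + 8.2*0.0 = 12.8 + 0.0 + 0.0 = 12.8


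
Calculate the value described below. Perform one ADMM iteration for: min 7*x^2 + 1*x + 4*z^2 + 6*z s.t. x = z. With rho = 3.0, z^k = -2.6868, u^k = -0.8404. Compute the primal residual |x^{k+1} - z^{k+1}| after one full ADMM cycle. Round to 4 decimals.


ADMM iteration with rho = 3.0, z^k = -2.6868, u^k = -0.8404
Step 1: x-update.
Minimize 7*x^2 + 1*x + (3.0/2)*(x + 2.6868 - 0.8404)^2
FOC: (2*7 + 3.0)*x = -1 + 3.0*(-2.6868 + 0.8404)
x^{k+1} = -0.3847
Step 2: z-update.
Minimize 4*z^2 + 6*z + (3.0/2)*(-0.3847 - z - 0.8404)^2
FOC: (2*4 + 3.0)*z = -6 + 3.0*(-0.3847 - 0.8404)
z^{k+1} = -0.8796
Step 3: u-update.
u^{k+1} = -0.8404 - 0.3847 + 0.8796 = -0.3455
Step 4: Primal residual = |-0.3847 + 0.8796| = 0.4949


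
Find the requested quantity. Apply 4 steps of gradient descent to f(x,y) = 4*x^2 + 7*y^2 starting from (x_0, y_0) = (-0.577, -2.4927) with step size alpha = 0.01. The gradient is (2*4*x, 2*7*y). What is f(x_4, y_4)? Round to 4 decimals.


Gradient descent on f(x,y) = 4*x^2 + 7*y^2.
Starting point: (-0.577, -2.4927), alpha = 0.01
Step 1: grad_x = 2*4*-0.577 = -4.616, grad_y = 2*7*-2.4927 = -34.8978
  x_1 = -0.577 - 0.01*-4.616 = -0.5308
  y_1 = -2.4927 - 0.01*-34.8978 = -2.1437
Step 2: grad_x = 2*4*-0.5308 = -4.2467, grad_y = 2*7*-2.1437 = -30.0121
  x_2 = -0.5308 - 0.01*-4.2467 = -0.4884
  y_2 = -2.1437 - 0.01*-30.0121 = -1.8436
Step 3: grad_x = 2*4*-0.4884 = -3.907, grad_y = 2*7*-1.8436 = -25.8104
  x_3 = -0.4884 - 0.01*-3.907 = -0.4493
  y_3 = -1.8436 - 0.01*-25.8104 = -1.5855
Step 4: grad_x = 2*4*-0.4493 = -3.5944, grad_y = 2*7*-1.5855 = -22.197
  x_4 = -0.4493 - 0.01*-3.5944 = -0.4134
  y_4 = -1.5855 - 0.01*-22.197 = -1.3635
f(-0.4134, -1.3635) = 4*(-0.4134)^2 + 7*(-1.3635)^2 = 13.6979


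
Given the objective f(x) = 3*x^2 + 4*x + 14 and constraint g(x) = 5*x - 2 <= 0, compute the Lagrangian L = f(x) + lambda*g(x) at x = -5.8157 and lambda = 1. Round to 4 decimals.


Step 1: Evaluate f(x).
f(-5.8157) = 3*(-5.8157)^2 + 4*(-5.8157) + 14 = 92.2043
Step 2: Evaluate g(x).
g(-5.8157) = 5*-5.8157 - 2 = -31.0785
Step 3: Compute Lagrangian.
L = 92.2043 + 1*-31.0785 = 61.1258


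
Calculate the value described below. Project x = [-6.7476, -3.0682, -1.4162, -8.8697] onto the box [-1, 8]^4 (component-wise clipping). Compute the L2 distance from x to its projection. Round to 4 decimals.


Project each component onto [-1, 8].
clip(-6.7476) = -1.0, clip(-3.0682) = -1.0, clip(-1.4162) = -1.0, clip(-8.8697) = -1.0
Projection = [-1.0, -1.0, -1.0, -1.0]
Squared diffs: [33.0349, 4.2775, 0.1732, 61.9322]
Distance = sqrt(99.4178) = 9.9708


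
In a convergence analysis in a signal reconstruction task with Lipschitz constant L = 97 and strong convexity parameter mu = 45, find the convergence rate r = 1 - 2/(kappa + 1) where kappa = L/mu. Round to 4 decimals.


Step 1: Compute the condition number.
kappa = L/mu = 97/45 = 2.1556
Step 2: Compute the convergence rate.
r = 1 - 2/(kappa + 1) = 1 - 2*mu/(L + mu) = (L - mu)/(L + mu) = 52/142 = 0.3662


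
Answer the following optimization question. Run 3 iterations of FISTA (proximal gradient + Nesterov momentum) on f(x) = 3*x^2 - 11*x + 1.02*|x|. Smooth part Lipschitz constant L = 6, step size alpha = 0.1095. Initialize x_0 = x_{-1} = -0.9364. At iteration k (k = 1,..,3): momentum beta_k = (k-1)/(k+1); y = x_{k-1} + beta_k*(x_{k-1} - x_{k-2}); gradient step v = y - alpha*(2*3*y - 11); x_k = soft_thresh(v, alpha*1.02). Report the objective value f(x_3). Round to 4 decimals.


FISTA on f(x) = 3*x^2 - 11*x + 1.02*|x|
L = 6, alpha = 0.1095
Iteration 1: beta = 0.0, y = -0.9364 + 0.0*(-0.9364 + 0.9364) = -0.9364
  grad(y) = -16.6184, v = y - alpha*grad = 0.8833
  prox(v) = soft_thresh(0.8833, 0.1117) = 0.7716
Iteration 2: beta = 0.3333, y = 0.7716 + 0.3333*(0.7716 + 0.9364) = 1.341
  grad(y) = -2.9542, v = y - alpha*grad = 1.6645
  prox(v) = soft_thresh(1.6645, 0.1117) = 1.5528
Iteration 3: beta = 0.5, y = 1.5528 + 0.5*(1.5528 - 0.7716) = 1.9433
  grad(y) = 0.66, v = y - alpha*grad = 1.8711
  prox(v) = soft_thresh(1.8711, 0.1117) = 1.7594
f(x_3) = 3*1.7594^2 - 11*1.7594 + 1.02*|1.7594| = -8.2724


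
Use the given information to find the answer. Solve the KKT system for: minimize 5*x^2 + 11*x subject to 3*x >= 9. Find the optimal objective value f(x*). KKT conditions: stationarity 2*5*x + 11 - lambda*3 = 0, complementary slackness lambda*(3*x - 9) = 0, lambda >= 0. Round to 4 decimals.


Step 1: Try lambda = 0 (constraint inactive).
x_unc = -11/(2*5) = -1.1
Check: 3*-1.1 = -3.3 < 9 -- violated!
Step 2: Constraint must be active: 3*x = 9
x* = 9/3 = 3.0
lambda = (2*5*3.0 + 11)/3 = 13.6667
Step 3: Compute optimal value.
f(x*) = 5*3.0^2 + 11*3.0 = 78.0


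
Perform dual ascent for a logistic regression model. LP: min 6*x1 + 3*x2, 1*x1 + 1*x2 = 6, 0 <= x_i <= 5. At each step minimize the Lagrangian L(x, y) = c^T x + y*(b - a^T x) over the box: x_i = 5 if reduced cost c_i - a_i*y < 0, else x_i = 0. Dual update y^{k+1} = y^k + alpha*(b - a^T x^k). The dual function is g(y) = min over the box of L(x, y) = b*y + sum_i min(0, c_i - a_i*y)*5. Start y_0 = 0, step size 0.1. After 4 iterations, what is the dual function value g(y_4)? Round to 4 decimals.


Dual ascent for LP: min 6*x1 + 3*x2, 1*x1 + 1*x2 = 6, 0 <= x_i <= 5
Step 1: y^k = 0.0, reduced costs: (6.0, 3.0)
  x^k = (0.0, 0.0), subgradient = b - a^T x = 6.0
  y^{k+1} = 0.0 + 0.1*6.0 = 0.6
Step 2: y^k = 0.6, reduced costs: (5.4, 2.4)
  x^k = (0.0, 0.0), subgradient = b - a^T x = 6.0
  y^{k+1} = 0.6 + 0.1*6.0 = 1.2
Step 3: y^k = 1.2, reduced costs: (4.8, 1.8)
  x^k = (0.0, 0.0), subgradient = b - a^T x = 6.0
  y^{k+1} = 1.2 + 0.1*6.0 = 1.8
Step 4: y^k = 1.8, reduced costs: (4.2, 1.2)
  x^k = (0.0, 0.0), subgradient = b - a^T x = 6.0
  y^{k+1} = 1.8 + 0.1*6.0 = 2.4
Dual objective at y_4 = 2.4: reduced costs (3.6, 0.6), box minimizer x = (0.0, 0.0)
g(y_4) = b*y + (c1 - a1*y)*x1 + (c2 - a2*y)*x2 = 6*2.4 + 3.6*0.0 + 0.6*0.0 = 14.4 + 0.0 + 0.0 = 14.4


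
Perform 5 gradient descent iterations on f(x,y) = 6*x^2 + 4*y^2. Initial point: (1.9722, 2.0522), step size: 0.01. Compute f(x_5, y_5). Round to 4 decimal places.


Gradient descent on f(x,y) = 6*x^2 + 4*y^2.
Starting point: (1.9722, 2.0522), alpha = 0.01
Step 1: grad_x = 2*6*1.9722 = 23.6664, grad_y = 2*4*2.0522 = 16.4176
  x_1 = 1.9722 - 0.01*23.6664 = 1.7355
  y_1 = 2.0522 - 0.01*16.4176 = 1.888
Step 2: grad_x = 2*6*1.7355 = 20.8264, grad_y = 2*4*1.888 = 15.1042
  x_2 = 1.7355 - 0.01*20.8264 = 1.5273
  y_2 = 1.888 - 0.01*15.1042 = 1.737
Step 3: grad_x = 2*6*1.5273 = 18.3273, grad_y = 2*4*1.737 = 13.8959
  x_3 = 1.5273 - 0.01*18.3273 = 1.344
  y_3 = 1.737 - 0.01*13.8959 = 1.598
Step 4: grad_x = 2*6*1.344 = 16.128, grad_y = 2*4*1.598 = 12.7842
  x_4 = 1.344 - 0.01*16.128 = 1.1827
  y_4 = 1.598 - 0.01*12.7842 = 1.4702
Step 5: grad_x = 2*6*1.1827 = 14.1926, grad_y = 2*4*1.4702 = 11.7615
  x_5 = 1.1827 - 0.01*14.1926 = 1.0408
  y_5 = 1.4702 - 0.01*11.7615 = 1.3526
f(1.0408, 1.3526) = 6*1.0408^2 + 4*1.3526^2 = 13.8173


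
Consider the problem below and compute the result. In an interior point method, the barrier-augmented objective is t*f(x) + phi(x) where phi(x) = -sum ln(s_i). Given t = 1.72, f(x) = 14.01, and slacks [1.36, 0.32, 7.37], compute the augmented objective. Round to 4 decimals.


Step 1: Compute log-barrier.
ln values: [0.3075, -1.1394, 1.9974]
phi = -(0.3075 - 1.1394 + 1.9974) = -1.1655
Step 2: Compute augmented objective.
t*f(x) = 1.72*14.01 = 24.0972
Total = 24.0972 - 1.1655 = 22.9317


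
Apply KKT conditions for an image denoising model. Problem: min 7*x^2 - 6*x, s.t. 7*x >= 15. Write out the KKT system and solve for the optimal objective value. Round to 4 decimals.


Step 1: Try lambda = 0 (constraint inactive).
x_unc = 6/(2*7) = 0.4286
Check: 7*0.4286 = 3.0002 < 15 -- violated!
Step 2: Constraint must be active: 7*x = 15
x* = 15/7 = 2.1429 (rounded; the exact value 15/7 is used below)
lambda = (2*7*(15/7) - 6)/7 = 3.4286
Step 3: Compute optimal value.
f(x*) = 7*(15/7)^2 - 6*(15/7) = 19.2857


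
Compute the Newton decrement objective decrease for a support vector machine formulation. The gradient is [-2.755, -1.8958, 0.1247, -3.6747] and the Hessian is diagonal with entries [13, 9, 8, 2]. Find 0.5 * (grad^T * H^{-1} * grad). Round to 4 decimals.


Step 1: H is diagonal, so H^(-1) * g = [-0.2119, -0.2106, 0.0156, -1.8374].
Step 2: g^T H^(-1) g = sum_i g_i^2 / H_ii
  = (-2.755)^2/13 + (-1.8958)^2/9 + (0.1247)^2/8 + (-3.6747)^2/2
  = 0.5838 + 0.3993 + 0.0019 + 6.7517 = 7.7368
Step 3: Objective decrease = 0.5 * g^T H^(-1) g = 3.8684


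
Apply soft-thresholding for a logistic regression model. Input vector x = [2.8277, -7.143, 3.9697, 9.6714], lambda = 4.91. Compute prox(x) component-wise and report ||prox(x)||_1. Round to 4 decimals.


Soft-thresholding with lambda = 4.91:
prox(2.8277) = sign(2.8277)*max(|2.8277| - 4.91, 0) = 0.0
prox(-7.143) = sign(-7.143)*max(|-7.143| - 4.91, 0) = -2.233
prox(3.9697) = sign(3.9697)*max(|3.9697| - 4.91, 0) = 0.0
prox(9.6714) = sign(9.6714)*max(|9.6714| - 4.91, 0) = 4.7614
prox(x) = [0.0, -2.233, 0.0, 4.7614]
||prox(x)||_1 = 0.0 + 2.233 + 0.0 + 4.7614 = 6.9944


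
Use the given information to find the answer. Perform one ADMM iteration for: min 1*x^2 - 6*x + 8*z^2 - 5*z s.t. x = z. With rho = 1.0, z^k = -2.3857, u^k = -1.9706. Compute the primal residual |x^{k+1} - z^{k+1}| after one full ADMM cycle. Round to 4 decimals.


ADMM iteration with rho = 1.0, z^k = -2.3857, u^k = -1.9706
Step 1: x-update.
Minimize 1*x^2 - 6*x + (1.0/2)*(x + 2.3857 - 1.9706)^2
FOC: (2*1 + 1.0)*x = 6 + 1.0*(-2.3857 + 1.9706)
x^{k+1} = 1.8616
Step 2: z-update.
Minimize 8*z^2 - 5*z + (1.0/2)*(1.8616 - z - 1.9706)^2
FOC: (2*8 + 1.0)*z = 5 + 1.0*(1.8616 - 1.9706)
z^{k+1} = 0.2877
Step 3: u-update.
u^{k+1} = -1.9706 + 1.8616 - 0.2877 = -0.3967
Step 4: Primal residual = |1.8616 - 0.2877| = 1.5739


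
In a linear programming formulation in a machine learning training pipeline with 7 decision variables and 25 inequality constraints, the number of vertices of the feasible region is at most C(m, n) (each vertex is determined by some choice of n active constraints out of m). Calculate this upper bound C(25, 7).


Each vertex corresponds to some choice of n active constraints out of m, so the number of vertices is at most C(m, n) = m! / (n!(m-n)!).
m = 25, n = 7
Numerator: 25 * 24 * 23 * 22 * 21 * 20 * 19
Denominator: 7! = 5040
C(25, 7) = 480700


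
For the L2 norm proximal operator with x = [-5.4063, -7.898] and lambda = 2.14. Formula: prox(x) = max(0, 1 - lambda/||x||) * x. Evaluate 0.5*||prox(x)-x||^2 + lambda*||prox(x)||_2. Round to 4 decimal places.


Step 1: Compute ||x||.
||x|| = 9.5711
Step 2: Compute scaling factor.
scale = max(0, 1 - 2.14/9.5711) = 0.7764
Step 3: prox(x) = [-4.1975, -6.1321]
||prox(x)|| = 7.4311
Step 4: Proximal objective.
0.5*||prox-x||^2 = 2.2898
lambda*||prox|| = 15.9026
Total = 18.1924


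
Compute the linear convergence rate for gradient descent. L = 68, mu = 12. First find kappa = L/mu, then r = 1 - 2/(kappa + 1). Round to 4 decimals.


Step 1: Compute the condition number.
kappa = L/mu = 68/12 = 5.6667
Step 2: Compute the convergence rate.
r = 1 - 2/(kappa + 1) = 1 - 2*mu/(L + mu) = (L - mu)/(L + mu) = 56/80 = 0.7


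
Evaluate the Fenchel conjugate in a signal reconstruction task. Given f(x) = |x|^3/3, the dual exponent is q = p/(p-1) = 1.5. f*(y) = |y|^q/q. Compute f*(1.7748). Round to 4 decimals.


The conjugate exponent q satisfies 1/p + 1/q = 1.
p = 3, so q = 3/(3 - 1) = 1.5
|y|^q = 1.7748^1.5 = 2.3644
f*(1.7748) = 2.3644 / 1.5 = 1.5763


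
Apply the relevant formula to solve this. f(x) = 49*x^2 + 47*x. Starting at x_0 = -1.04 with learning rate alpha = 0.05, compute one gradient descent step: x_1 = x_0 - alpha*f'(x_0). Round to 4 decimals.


We compute the gradient at x_0 and apply the update.
f'(x) = 98*x + 47
f'(-1.04) = 98*-1.04 + 47 = -54.92
x_1 = -1.04 - 0.05*-54.92 = 1.706


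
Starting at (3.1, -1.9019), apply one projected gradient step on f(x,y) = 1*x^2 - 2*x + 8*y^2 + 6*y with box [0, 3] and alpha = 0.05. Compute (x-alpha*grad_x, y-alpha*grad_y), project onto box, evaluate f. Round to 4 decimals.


Step 1: Compute gradient at (3.1, -1.9019).
grad_x = 2*1*3.1 - 2 = 4.2
grad_y = 2*8*-1.9019 + 6 = -24.4304
Step 2: Gradient step.
x_raw = 3.1 - 0.05*4.2 = 2.89
y_raw = -1.9019 - 0.05*-24.4304 = -0.6804
Step 3: Project onto [0, 3].
x_proj = clip(2.89) = 2.89
y_proj = clip(-0.6804) = 0.0
Step 4: Evaluate f.
f(2.89, 0.0) = 2.5721


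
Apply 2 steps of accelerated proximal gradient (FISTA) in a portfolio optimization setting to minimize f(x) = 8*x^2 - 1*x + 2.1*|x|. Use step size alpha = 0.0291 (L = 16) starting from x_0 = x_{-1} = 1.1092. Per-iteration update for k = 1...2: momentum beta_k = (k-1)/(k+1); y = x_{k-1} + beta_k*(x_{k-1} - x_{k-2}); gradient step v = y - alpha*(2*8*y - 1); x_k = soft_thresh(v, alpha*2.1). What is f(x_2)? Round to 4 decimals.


FISTA on f(x) = 8*x^2 - 1*x + 2.1*|x|
L = 16, alpha = 0.0291
Iteration 1: beta = 0.0, y = 1.1092 + 0.0*(1.1092 - 1.1092) = 1.1092
  grad(y) = 16.7472, v = y - alpha*grad = 0.6219
  prox(v) = soft_thresh(0.6219, 0.0611) = 0.5607
Iteration 2: beta = 0.3333, y = 0.5607 + 0.3333*(0.5607 - 1.1092) = 0.3779
  grad(y) = 5.0469, v = y - alpha*grad = 0.2311
  prox(v) = soft_thresh(0.2311, 0.0611) = 0.17
f(x_2) = 8*0.17^2 - 1*0.17 + 2.1*|0.17| = 0.418


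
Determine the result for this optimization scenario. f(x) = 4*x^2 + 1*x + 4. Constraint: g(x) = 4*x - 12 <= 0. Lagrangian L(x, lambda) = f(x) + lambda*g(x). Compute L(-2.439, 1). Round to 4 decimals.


Step 1: Evaluate f(x).
f(-2.439) = 4*(-2.439)^2 + 1*(-2.439) + 4 = 25.3559
Step 2: Evaluate g(x).
g(-2.439) = 4*-2.439 - 12 = -21.756
Step 3: Compute Lagrangian.
L = 25.3559 + 1*-21.756 = 3.5999


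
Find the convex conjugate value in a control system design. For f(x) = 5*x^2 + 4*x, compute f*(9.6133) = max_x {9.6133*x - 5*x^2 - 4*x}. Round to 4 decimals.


f*(y) = sup_x {y*x - a*x^2 - b*x} = sup_x {(y-b)*x - a*x^2}
FOC: (y - b) - 2a*x = 0 => x* = (y - b)/(2a)
x* = (9.6133 - 4)/(2*5) = 0.5613
f*(9.6133) = (y-b)^2/(4a) = (9.6133 - 4)^2/(4*5)
= 31.5091/20 = 1.5755


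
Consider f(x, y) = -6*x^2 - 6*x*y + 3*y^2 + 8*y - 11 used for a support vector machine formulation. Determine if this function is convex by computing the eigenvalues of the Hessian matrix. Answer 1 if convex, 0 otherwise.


The Hessian of f(x,y) = -6*x^2 - 6*x*y + 3*y^2 + 8*y - 11 is:
H = [[-12, -6], [-6, 6]]
Trace = -12 + 6 = -6
Determinant = -12*6 - (-6)^2 = -108
Discriminant = (-6)^2 - 4*-108 = 468.0
Eigenvalues: lambda_1 = -13.8167, lambda_2 = 7.8167
The function is not convex.

0


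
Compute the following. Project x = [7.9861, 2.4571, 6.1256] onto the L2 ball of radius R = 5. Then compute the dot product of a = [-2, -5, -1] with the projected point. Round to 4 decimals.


Step 1: Compute ||x|| (intermediates to 6 decimals).
||x|| = sqrt(7.9861^2 + 2.4571^2 + 6.1256^2) = 10.360411
Step 2: Project.
Since ||x|| > R, scale = R/||x|| = 5/10.360411 = 0.482606, proj(x) = scale * x
proj(x) = [3.85414, 1.185811, 2.956251]
Step 3: Dot product.
a^T * proj(x) = -2*3.85414 - 5*1.185811 - 1*2.956251 = -16.5936


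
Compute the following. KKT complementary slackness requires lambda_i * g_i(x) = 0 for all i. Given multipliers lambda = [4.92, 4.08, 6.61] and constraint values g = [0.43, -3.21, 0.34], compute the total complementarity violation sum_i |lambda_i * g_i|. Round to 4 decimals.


KKT complementary slackness check:
lambda_1 * g_1 = 4.92 * 0.43 = 2.1156
lambda_2 * g_2 = 4.08 * -3.21 = -13.0968
lambda_3 * g_3 = 6.61 * 0.34 = 2.2474
Total violation = 2.1156 + 13.0968 + 2.2474 = 17.4598


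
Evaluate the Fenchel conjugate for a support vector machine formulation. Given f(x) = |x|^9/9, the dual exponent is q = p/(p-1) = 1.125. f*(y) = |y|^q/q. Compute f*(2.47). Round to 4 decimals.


The conjugate exponent q satisfies 1/p + 1/q = 1.
p = 9, so q = 9/(9 - 1) = 1.125
|y|^q = 2.47^1.125 = 2.7656
f*(2.47) = 2.7656 / 1.125 = 2.4583


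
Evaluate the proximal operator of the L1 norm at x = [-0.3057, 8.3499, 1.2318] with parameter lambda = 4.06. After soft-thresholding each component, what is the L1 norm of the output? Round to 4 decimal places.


Soft-thresholding with lambda = 4.06:
prox(-0.3057) = sign(-0.3057)*max(|-0.3057| - 4.06, 0) = 0.0
prox(8.3499) = sign(8.3499)*max(|8.3499| - 4.06, 0) = 4.2899
prox(1.2318) = sign(1.2318)*max(|1.2318| - 4.06, 0) = 0.0
prox(x) = [0.0, 4.2899, 0.0]
||prox(x)||_1 = 0.0 + 4.2899 + 0.0 = 4.2899


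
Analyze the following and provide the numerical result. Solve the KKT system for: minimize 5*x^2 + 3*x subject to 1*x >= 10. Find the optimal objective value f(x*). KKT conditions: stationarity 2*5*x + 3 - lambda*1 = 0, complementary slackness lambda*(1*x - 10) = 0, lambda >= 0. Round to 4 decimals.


Step 1: Try lambda = 0 (constraint inactive).
x_unc = -3/(2*5) = -0.3
Check: 1*-0.3 = -0.3 < 10 -- violated!
Step 2: Constraint must be active: 1*x = 10
x* = 10/1 = 10.0
lambda = (2*5*10.0 + 3)/1 = 103.0
Step 3: Compute optimal value.
f(x*) = 5*10.0^2 + 3*10.0 = 530.0


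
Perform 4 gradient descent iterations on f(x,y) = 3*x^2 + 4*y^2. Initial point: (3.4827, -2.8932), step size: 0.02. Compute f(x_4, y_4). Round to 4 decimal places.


Gradient descent on f(x,y) = 3*x^2 + 4*y^2.
Starting point: (3.4827, -2.8932), alpha = 0.02
Step 1: grad_x = 2*3*3.4827 = 20.8962, grad_y = 2*4*-2.8932 = -23.1456
  x_1 = 3.4827 - 0.02*20.8962 = 3.0648
  y_1 = -2.8932 - 0.02*-23.1456 = -2.4303
Step 2: grad_x = 2*3*3.0648 = 18.3887, grad_y = 2*4*-2.4303 = -19.4423
  x_2 = 3.0648 - 0.02*18.3887 = 2.697
  y_2 = -2.4303 - 0.02*-19.4423 = -2.0414
Step 3: grad_x = 2*3*2.697 = 16.182, grad_y = 2*4*-2.0414 = -16.3315
  x_3 = 2.697 - 0.02*16.182 = 2.3734
  y_3 = -2.0414 - 0.02*-16.3315 = -1.7148
Step 4: grad_x = 2*3*2.3734 = 14.2402, grad_y = 2*4*-1.7148 = -13.7185
  x_4 = 2.3734 - 0.02*14.2402 = 2.0886
  y_4 = -1.7148 - 0.02*-13.7185 = -1.4404
f(2.0886, -1.4404) = 3*2.0886^2 + 4*(-1.4404)^2 = 21.3857


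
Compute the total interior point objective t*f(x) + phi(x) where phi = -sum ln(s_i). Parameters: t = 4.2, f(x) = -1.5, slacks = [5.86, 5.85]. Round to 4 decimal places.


Step 1: Compute log-barrier.
ln values: [1.7681, 1.7664]
phi = -(1.7681 + 1.7664) = -3.5346
Step 2: Compute augmented objective.
t*f(x) = 4.2*-1.5 = -6.3
Total = -6.3 - 3.5346 = -9.8346


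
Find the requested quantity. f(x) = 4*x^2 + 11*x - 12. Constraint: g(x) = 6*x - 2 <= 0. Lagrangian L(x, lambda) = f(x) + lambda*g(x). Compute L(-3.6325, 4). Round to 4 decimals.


Step 1: Evaluate f(x).
f(-3.6325) = 4*(-3.6325)^2 + 11*(-3.6325) - 12 = 0.8227
Step 2: Evaluate g(x).
g(-3.6325) = 6*-3.6325 - 2 = -23.795
Step 3: Compute Lagrangian.
L = 0.8227 + 4*-23.795 = -94.3573


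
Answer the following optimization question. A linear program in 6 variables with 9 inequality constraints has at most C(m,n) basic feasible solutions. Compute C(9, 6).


Each vertex corresponds to some choice of n active constraints out of m, so the number of vertices is at most C(m, n) = m! / (n!(m-n)!).
m = 9, n = 6
Numerator: 9 * 8 * 7 * 6 * 5 * 4
Denominator: 6! = 720
C(9, 6) = 84


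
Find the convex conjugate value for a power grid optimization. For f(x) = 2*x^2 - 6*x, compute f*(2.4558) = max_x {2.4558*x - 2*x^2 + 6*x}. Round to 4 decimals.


f*(y) = sup_x {y*x - a*x^2 - b*x} = sup_x {(y-b)*x - a*x^2}
FOC: (y - b) - 2a*x = 0 => x* = (y - b)/(2a)
x* = (2.4558 + 6)/(2*2) = 2.114
f*(2.4558) = (y-b)^2/(4a) = (2.4558 + 6)^2/(4*2)
= 71.5006/8 = 8.9376


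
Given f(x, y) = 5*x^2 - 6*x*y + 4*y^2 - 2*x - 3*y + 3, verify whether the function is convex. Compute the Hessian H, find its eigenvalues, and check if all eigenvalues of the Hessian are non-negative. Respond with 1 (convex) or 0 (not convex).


The Hessian of f(x,y) = 5*x^2 - 6*x*y + 4*y^2 - 2*x - 3*y + 3 is:
H = [[10, -6], [-6, 8]]
Trace = 10 + 8 = 18
Determinant = 10*8 - (-6)^2 = 44
Discriminant = (18)^2 - 4*44 = 148.0
Eigenvalues: lambda_1 = 2.9172, lambda_2 = 15.0828
The function is convex.

1


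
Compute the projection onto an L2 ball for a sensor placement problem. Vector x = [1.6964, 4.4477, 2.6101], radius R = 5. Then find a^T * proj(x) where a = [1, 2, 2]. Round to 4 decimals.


Step 1: Compute ||x|| (intermediates to 6 decimals).
||x|| = sqrt(1.6964^2 + 4.4477^2 + 2.6101^2) = 5.428852
Step 2: Project.
Since ||x|| > R, scale = R/||x|| = 5/5.428852 = 0.921005, proj(x) = scale * x
proj(x) = [1.562393, 4.096354, 2.403915]
Step 3: Dot product.
a^T * proj(x) = 1*1.562393 + 2*4.096354 + 2*2.403915 = 14.5629


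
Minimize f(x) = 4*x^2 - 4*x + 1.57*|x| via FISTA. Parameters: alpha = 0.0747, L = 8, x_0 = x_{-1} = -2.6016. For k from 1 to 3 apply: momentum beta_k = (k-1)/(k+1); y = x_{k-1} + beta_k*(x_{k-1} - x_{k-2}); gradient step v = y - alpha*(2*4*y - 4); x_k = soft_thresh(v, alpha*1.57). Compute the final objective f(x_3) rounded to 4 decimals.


FISTA on f(x) = 4*x^2 - 4*x + 1.57*|x|
L = 8, alpha = 0.0747
Iteration 1: beta = 0.0, y = -2.6016 + 0.0*(-2.6016 + 2.6016) = -2.6016
  grad(y) = -24.8128, v = y - alpha*grad = -0.7481
  prox(v) = soft_thresh(-0.7481, 0.1173) = -0.6308
Iteration 2: beta = 0.3333, y = -0.6308 + 0.3333*(-0.6308 + 2.6016) = 0.0261
  grad(y) = -3.791, v = y - alpha*grad = 0.3093
  prox(v) = soft_thresh(0.3093, 0.1173) = 0.192
Iteration 3: beta = 0.5, y = 0.192 + 0.5*(0.192 + 0.6308) = 0.6035
  grad(y) = 0.8276, v = y - alpha*grad = 0.5416
  prox(v) = soft_thresh(0.5416, 0.1173) = 0.4244
f(x_3) = 4*0.4244^2 - 4*0.4244 + 1.57*|0.4244| = -0.3109


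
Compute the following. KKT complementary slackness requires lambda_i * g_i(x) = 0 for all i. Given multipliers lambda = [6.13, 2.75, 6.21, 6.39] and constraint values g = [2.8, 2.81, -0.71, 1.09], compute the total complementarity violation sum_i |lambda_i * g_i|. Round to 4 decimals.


KKT complementary slackness check:
lambda_1 * g_1 = 6.13 * 2.8 = 17.164
lambda_2 * g_2 = 2.75 * 2.81 = 7.7275
lambda_3 * g_3 = 6.21 * -0.71 = -4.4091
lambda_4 * g_4 = 6.39 * 1.09 = 6.9651
Total violation = 17.164 + 7.7275 + 4.4091 + 6.9651 = 36.2657


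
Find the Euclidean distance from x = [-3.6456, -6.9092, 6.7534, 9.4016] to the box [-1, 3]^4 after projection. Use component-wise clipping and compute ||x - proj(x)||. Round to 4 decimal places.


Project each component onto [-1, 3].
clip(-3.6456) = -1.0, clip(-6.9092) = -1.0, clip(6.7534) = 3.0, clip(9.4016) = 3.0
Projection = [-1.0, -1.0, 3.0, 3.0]
Squared diffs: [6.9992, 34.9186, 14.088, 40.9805]
Distance = sqrt(96.9863) = 9.8482


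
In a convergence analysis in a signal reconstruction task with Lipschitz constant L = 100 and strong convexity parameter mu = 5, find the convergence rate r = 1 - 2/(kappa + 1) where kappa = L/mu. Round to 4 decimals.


Step 1: Compute the condition number.
kappa = L/mu = 100/5 = 20.0
Step 2: Compute the convergence rate.
r = 1 - 2/(kappa + 1) = 1 - 2*mu/(L + mu) = (L - mu)/(L + mu) = 95/105 = 0.9048


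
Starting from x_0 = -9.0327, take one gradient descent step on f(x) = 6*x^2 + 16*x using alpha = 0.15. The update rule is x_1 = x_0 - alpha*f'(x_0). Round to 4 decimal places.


We compute the gradient at x_0 and apply the update.
f'(x) = 12*x + 16
f'(-9.0327) = 12*-9.0327 + 16 = -92.3924
x_1 = -9.0327 - 0.15*-92.3924 = 4.8262


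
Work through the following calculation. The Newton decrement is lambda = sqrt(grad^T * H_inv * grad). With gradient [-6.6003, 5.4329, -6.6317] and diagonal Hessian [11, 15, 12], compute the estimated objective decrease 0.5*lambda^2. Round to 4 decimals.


Step 1: H is diagonal, so H^(-1) * g = [-0.6, 0.3622, -0.5526].
Step 2: g^T H^(-1) g = sum_i g_i^2 / H_ii
  = (-6.6003)^2/11 + (5.4329)^2/15 + (-6.6317)^2/12
  = 3.9604 + 1.9678 + 3.665 = 9.5931
Step 3: Objective decrease = 0.5 * g^T H^(-1) g = 4.7965


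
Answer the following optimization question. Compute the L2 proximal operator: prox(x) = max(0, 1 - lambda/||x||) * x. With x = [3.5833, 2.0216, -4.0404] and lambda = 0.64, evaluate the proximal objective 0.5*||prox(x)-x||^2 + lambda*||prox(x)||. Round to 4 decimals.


Step 1: Compute ||x||.
||x|| = 5.7664
Step 2: Compute scaling factor.
scale = max(0, 1 - 0.64/5.7664) = 0.889
Step 3: prox(x) = [3.1856, 1.7972, -3.592]
||prox(x)|| = 5.1264
Step 4: Proximal objective.
0.5*||prox-x||^2 = 0.2048
lambda*||prox|| = 3.2809
Total = 3.4857


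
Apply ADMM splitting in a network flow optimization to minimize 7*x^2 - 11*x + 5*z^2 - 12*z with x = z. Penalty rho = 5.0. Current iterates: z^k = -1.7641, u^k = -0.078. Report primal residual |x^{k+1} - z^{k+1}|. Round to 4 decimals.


ADMM iteration with rho = 5.0, z^k = -1.7641, u^k = -0.078
Step 1: x-update.
Minimize 7*x^2 - 11*x + (5.0/2)*(x + 1.7641 - 0.078)^2
FOC: (2*7 + 5.0)*x = 11 + 5.0*(-1.7641 + 0.078)
x^{k+1} = 0.1352
Step 2: z-update.
Minimize 5*z^2 - 12*z + (5.0/2)*(0.1352 - z - 0.078)^2
FOC: (2*5 + 5.0)*z = 12 + 5.0*(0.1352 - 0.078)
z^{k+1} = 0.8191
Step 3: u-update.
u^{k+1} = -0.078 + 0.1352 - 0.8191 = -0.7618
Step 4: Primal residual = |0.1352 - 0.8191| = 0.6838


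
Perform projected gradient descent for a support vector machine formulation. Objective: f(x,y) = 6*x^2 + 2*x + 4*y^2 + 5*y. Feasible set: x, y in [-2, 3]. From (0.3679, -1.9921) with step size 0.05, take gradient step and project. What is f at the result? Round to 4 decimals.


Step 1: Compute gradient at (0.3679, -1.9921).
grad_x = 2*6*0.3679 + 2 = 6.4148
grad_y = 2*4*-1.9921 + 5 = -10.9368
Step 2: Gradient step.
x_raw = 0.3679 - 0.05*6.4148 = 0.0472
y_raw = -1.9921 - 0.05*-10.9368 = -1.4453
Step 3: Project onto [-2, 3].
x_proj = clip(0.0472) = 0.0472
y_proj = clip(-1.4453) = -1.4453
Step 4: Evaluate f.
f(0.0472, -1.4453) = 1.2365


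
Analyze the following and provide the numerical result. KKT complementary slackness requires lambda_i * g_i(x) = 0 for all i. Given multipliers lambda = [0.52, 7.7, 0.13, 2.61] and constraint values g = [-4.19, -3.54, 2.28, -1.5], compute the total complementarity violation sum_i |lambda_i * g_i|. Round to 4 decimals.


KKT complementary slackness check:
lambda_1 * g_1 = 0.52 * -4.19 = -2.1788
lambda_2 * g_2 = 7.7 * -3.54 = -27.258
lambda_3 * g_3 = 0.13 * 2.28 = 0.2964
lambda_4 * g_4 = 2.61 * -1.5 = -3.915
Total violation = 2.1788 + 27.258 + 0.2964 + 3.915 = 33.6482


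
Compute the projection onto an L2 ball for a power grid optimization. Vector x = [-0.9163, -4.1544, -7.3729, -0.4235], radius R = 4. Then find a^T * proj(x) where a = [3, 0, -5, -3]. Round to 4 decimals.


Step 1: Compute ||x|| (intermediates to 6 decimals).
||x|| = sqrt((-0.9163)^2 + (-4.1544)^2 + (-7.3729)^2 + (-0.4235)^2) = 8.522773
Step 2: Project.
Since ||x|| > R, scale = R/||x|| = 4/8.522773 = 0.469331, proj(x) = scale * x
proj(x) = [-0.430048, -1.949789, -3.460331, -0.198762]
Step 3: Dot product.
a^T * proj(x) = 3*(-0.430048) + 0*(-1.949789) - 5*(-3.460331) - 3*(-0.198762) = 16.6078


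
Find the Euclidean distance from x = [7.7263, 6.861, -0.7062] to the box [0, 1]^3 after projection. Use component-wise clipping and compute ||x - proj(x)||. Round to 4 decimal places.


Project each component onto [0, 1].
clip(7.7263) = 1.0, clip(6.861) = 1.0, clip(-0.7062) = 0.0
Projection = [1.0, 1.0, 0.0]
Squared diffs: [45.2431, 34.3513, 0.4987]
Distance = sqrt(80.0931) = 8.9495


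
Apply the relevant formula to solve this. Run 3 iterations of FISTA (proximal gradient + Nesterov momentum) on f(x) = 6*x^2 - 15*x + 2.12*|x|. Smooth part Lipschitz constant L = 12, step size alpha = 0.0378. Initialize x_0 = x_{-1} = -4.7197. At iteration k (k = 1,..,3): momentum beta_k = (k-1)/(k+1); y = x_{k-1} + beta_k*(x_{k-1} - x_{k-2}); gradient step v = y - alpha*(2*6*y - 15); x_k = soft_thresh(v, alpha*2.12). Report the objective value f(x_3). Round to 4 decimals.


FISTA on f(x) = 6*x^2 - 15*x + 2.12*|x|
L = 12, alpha = 0.0378
Iteration 1: beta = 0.0, y = -4.7197 + 0.0*(-4.7197 + 4.7197) = -4.7197
  grad(y) = -71.6364, v = y - alpha*grad = -2.0118
  prox(v) = soft_thresh(-2.0118, 0.0801) = -1.9317
Iteration 2: beta = 0.3333, y = -1.9317 + 0.3333*(-1.9317 + 4.7197) = -1.0024
  grad(y) = -27.0285, v = y - alpha*grad = 0.0193
  prox(v) = soft_thresh(0.0193, 0.0801) = 0.0
Iteration 3: beta = 0.5, y = 0.0 + 0.5*(0.0 + 1.9317) = 0.9659
  grad(y) = -3.4098, v = y - alpha*grad = 1.0947
  prox(v) = soft_thresh(1.0947, 0.0801) = 1.0146
f(x_3) = 6*1.0146^2 - 15*1.0146 + 2.12*|1.0146| = -6.8916


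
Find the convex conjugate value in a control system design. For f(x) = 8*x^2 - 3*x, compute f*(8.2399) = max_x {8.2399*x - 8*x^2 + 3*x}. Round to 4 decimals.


f*(y) = sup_x {y*x - a*x^2 - b*x} = sup_x {(y-b)*x - a*x^2}
FOC: (y - b) - 2a*x = 0 => x* = (y - b)/(2a)
x* = (8.2399 + 3)/(2*8) = 0.7025
f*(8.2399) = (y-b)^2/(4a) = (8.2399 + 3)^2/(4*8)
= 126.3354/32 = 3.948


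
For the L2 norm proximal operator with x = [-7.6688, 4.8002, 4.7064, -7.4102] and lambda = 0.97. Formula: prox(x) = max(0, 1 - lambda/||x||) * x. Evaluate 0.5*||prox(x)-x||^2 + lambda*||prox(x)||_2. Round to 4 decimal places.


Step 1: Compute ||x||.
||x|| = 12.6061
Step 2: Compute scaling factor.
scale = max(0, 1 - 0.97/12.6061) = 0.9231
Step 3: prox(x) = [-7.0787, 4.4308, 4.3443, -6.84]
||prox(x)|| = 11.6361
Step 4: Proximal objective.
0.5*||prox-x||^2 = 0.4705
lambda*||prox|| = 11.287
Total = 11.7575


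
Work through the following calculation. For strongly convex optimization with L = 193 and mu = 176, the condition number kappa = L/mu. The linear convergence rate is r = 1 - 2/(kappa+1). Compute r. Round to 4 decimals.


Step 1: Compute the condition number.
kappa = L/mu = 193/176 = 1.0966
Step 2: Compute the convergence rate.
r = 1 - 2/(kappa + 1) = 1 - 2*mu/(L + mu) = (L - mu)/(L + mu) = 17/369 = 0.0461


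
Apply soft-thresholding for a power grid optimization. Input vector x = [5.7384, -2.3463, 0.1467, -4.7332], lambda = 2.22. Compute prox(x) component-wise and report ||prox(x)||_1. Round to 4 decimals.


Soft-thresholding with lambda = 2.22:
prox(5.7384) = sign(5.7384)*max(|5.7384| - 2.22, 0) = 3.5184
prox(-2.3463) = sign(-2.3463)*max(|-2.3463| - 2.22, 0) = -0.1263
prox(0.1467) = sign(0.1467)*max(|0.1467| - 2.22, 0) = 0.0
prox(-4.7332) = sign(-4.7332)*max(|-4.7332| - 2.22, 0) = -2.5132
prox(x) = [3.5184, -0.1263, 0.0, -2.5132]
||prox(x)||_1 = 3.5184 + 0.1263 + 0.0 + 2.5132 = 6.1579


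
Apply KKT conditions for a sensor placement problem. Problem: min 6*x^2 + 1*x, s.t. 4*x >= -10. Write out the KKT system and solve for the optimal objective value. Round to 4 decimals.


Step 1: Try lambda = 0 (constraint inactive).
Stationarity: 2*6*x + 1 = 0
x* = -1/(2*6) = -1/12 = -0.0833 (rounded; the exact value -1/12 is used below)
Check constraint: 4*-0.0833 = -0.3332 >= -10 -- satisfied.
Step 2: Compute optimal value.
f(x*) = 6*(-1/12)^2 + 1*(-1/12) = -0.0417


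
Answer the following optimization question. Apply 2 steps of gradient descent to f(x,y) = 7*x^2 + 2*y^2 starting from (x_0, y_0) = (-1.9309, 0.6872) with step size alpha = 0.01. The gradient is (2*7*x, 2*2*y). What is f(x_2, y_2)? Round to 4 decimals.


Gradient descent on f(x,y) = 7*x^2 + 2*y^2.
Starting point: (-1.9309, 0.6872), alpha = 0.01
Step 1: grad_x = 2*7*-1.9309 = -27.0326, grad_y = 2*2*0.6872 = 2.7488
  x_1 = -1.9309 - 0.01*-27.0326 = -1.6606
  y_1 = 0.6872 - 0.01*2.7488 = 0.6597
Step 2: grad_x = 2*7*-1.6606 = -23.248, grad_y = 2*2*0.6597 = 2.6388
  x_2 = -1.6606 - 0.01*-23.248 = -1.4281
  y_2 = 0.6597 - 0.01*2.6388 = 0.6333
f(-1.4281, 0.6333) = 7*(-1.4281)^2 + 2*0.6333^2 = 15.0784


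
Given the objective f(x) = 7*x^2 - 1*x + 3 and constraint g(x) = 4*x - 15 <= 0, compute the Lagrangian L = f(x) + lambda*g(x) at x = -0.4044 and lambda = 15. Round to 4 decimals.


Step 1: Evaluate f(x).
f(-0.4044) = 7*(-0.4044)^2 - 1*(-0.4044) + 3 = 4.5492
Step 2: Evaluate g(x).
g(-0.4044) = 4*-0.4044 - 15 = -16.6176
Step 3: Compute Lagrangian.
L = 4.5492 + 15*-16.6176 = -244.7148


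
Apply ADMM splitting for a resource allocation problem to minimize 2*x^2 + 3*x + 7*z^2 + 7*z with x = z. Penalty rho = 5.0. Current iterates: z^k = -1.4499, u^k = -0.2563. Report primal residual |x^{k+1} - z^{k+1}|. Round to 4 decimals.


ADMM iteration with rho = 5.0, z^k = -1.4499, u^k = -0.2563
Step 1: x-update.
Minimize 2*x^2 + 3*x + (5.0/2)*(x + 1.4499 - 0.2563)^2
FOC: (2*2 + 5.0)*x = -3 + 5.0*(-1.4499 + 0.2563)
x^{k+1} = -0.9964
Step 2: z-update.
Minimize 7*z^2 + 7*z + (5.0/2)*(-0.9964 - z - 0.2563)^2
FOC: (2*7 + 5.0)*z = -7 + 5.0*(-0.9964 - 0.2563)
z^{k+1} = -0.6981
Step 3: u-update.
u^{k+1} = -0.2563 - 0.9964 + 0.6981 = -0.5547
Step 4: Primal residual = |-0.9964 + 0.6981| = 0.2984


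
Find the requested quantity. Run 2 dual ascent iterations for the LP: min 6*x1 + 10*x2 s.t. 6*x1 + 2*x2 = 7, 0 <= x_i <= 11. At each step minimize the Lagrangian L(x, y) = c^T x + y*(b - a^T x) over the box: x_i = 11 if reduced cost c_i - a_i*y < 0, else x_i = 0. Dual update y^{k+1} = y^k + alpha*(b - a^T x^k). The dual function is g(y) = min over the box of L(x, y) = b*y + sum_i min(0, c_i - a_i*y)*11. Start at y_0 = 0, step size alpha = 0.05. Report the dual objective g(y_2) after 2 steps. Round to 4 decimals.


Dual ascent for LP: min 6*x1 + 10*x2, 6*x1 + 2*x2 = 7, 0 <= x_i <= 11
Step 1: y^k = 0.0, reduced costs: (6.0, 10.0)
  x^k = (0.0, 0.0), subgradient = b - a^T x = 7.0
  y^{k+1} = 0.0 + 0.05*7.0 = 0.35
Step 2: y^k = 0.35, reduced costs: (3.9, 9.3)
  x^k = (0.0, 0.0), subgradient = b - a^T x = 7.0
  y^{k+1} = 0.35 + 0.05*7.0 = 0.7
Dual objective at y_2 = 0.7: reduced costs (1.8, 8.6), box minimizer x = (0.0, 0.0)
g(y_2) = b*y + (c1 - a1*y)*x1 + (c2 - a2*y)*x2 = 7*0.7 + 1.8*0.0 + 8.6*0.0 = 4.9 + 0.0 + 0.0 = 4.9
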